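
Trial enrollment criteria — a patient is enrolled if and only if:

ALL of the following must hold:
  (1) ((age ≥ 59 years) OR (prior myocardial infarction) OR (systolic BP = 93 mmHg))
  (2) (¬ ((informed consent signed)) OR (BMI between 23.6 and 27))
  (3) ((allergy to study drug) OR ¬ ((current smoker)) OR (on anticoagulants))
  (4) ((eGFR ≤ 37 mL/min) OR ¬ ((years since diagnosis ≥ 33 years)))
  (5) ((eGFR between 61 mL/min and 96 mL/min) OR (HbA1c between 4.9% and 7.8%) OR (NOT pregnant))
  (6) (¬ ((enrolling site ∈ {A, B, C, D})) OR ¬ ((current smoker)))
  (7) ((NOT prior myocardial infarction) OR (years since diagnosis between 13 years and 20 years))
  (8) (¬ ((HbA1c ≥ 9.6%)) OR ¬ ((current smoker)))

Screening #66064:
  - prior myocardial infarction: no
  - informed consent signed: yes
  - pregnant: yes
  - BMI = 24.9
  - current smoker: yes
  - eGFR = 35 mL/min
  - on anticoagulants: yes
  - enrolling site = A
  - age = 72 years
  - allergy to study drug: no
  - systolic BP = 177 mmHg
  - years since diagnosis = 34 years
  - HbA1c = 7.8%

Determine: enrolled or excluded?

Excluded

Atomic conditions:
  age ≥ 59 years: 72 ≥ 59 is true
  prior myocardial infarction: no → false
  systolic BP = 93 mmHg: 177 == 93 is false
  informed consent signed: yes → true
  BMI between 23.6 and 27: 24.9 in [23.6, 27] is true
  allergy to study drug: no → false
  current smoker: yes → true
  on anticoagulants: yes → true
  eGFR ≤ 37 mL/min: 35 ≤ 37 is true
  years since diagnosis ≥ 33 years: 34 ≥ 33 is true
  eGFR between 61 mL/min and 96 mL/min: 35 in [61, 96] is false
  HbA1c between 4.9% and 7.8%: 7.8 in [4.9, 7.8] is true
  NOT pregnant: yes → false
  enrolling site ∈ {A, B, C, D}: A is in the set → true
  NOT prior myocardial infarction: no → true
  years since diagnosis between 13 years and 20 years: 34 in [13, 20] is false
  HbA1c ≥ 9.6%: 7.8 ≥ 9.6 is false
Combine:
[1] true OR false OR false = true
[2.1] NOT true = false
[2] false OR true = true
[3.2] NOT true = false
[3] false OR false OR true = true
[4.2] NOT true = false
[4] true OR false = true
[5] false OR true OR false = true
[6.1] NOT true = false
[6.2] NOT true = false
[6] false OR false = false
[7] true OR false = true
[8.1] NOT false = true
[8.2] NOT true = false
[8] true OR false = true
[root] true AND true AND true AND true AND true AND false AND true AND true = false
Overall: false → excluded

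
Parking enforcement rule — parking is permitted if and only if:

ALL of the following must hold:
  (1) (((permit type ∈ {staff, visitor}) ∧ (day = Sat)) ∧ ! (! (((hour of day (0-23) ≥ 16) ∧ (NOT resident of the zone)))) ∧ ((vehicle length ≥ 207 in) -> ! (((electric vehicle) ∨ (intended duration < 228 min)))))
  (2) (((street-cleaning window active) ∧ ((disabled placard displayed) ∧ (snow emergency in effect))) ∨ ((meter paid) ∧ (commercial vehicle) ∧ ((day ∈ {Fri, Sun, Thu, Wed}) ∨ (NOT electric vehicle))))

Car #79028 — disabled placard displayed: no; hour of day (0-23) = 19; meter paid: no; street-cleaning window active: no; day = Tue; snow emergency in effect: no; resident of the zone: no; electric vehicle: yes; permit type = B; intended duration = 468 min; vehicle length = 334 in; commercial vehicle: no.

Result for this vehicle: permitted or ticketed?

Ticketed

Atomic conditions:
  permit type ∈ {staff, visitor}: B is not in the set → false
  day = Sat: Tue == Sat is false
  hour of day (0-23) ≥ 16: 19 ≥ 16 is true
  NOT resident of the zone: no → true
  vehicle length ≥ 207 in: 334 ≥ 207 is true
  electric vehicle: yes → true
  intended duration < 228 min: 468 < 228 is false
  street-cleaning window active: no → false
  disabled placard displayed: no → false
  snow emergency in effect: no → false
  meter paid: no → false
  commercial vehicle: no → false
  day ∈ {Fri, Sun, Thu, Wed}: Tue is not in the set → false
  NOT electric vehicle: yes → false
Combine:
[1.1] false AND false = false
[1.2.1.1] true AND true = true
[1.2.1] NOT true = false
[1.2] NOT false = true
[1.3.2.1] true OR false = true
[1.3.2] NOT true = false
[1.3] true → false = false
[1] false AND true AND false = false
[2.1.2] false AND false = false
[2.1] false AND false = false
[2.2.3] false OR false = false
[2.2] false AND false AND false = false
[2] false OR false = false
[root] false AND false = false
Overall: false → ticketed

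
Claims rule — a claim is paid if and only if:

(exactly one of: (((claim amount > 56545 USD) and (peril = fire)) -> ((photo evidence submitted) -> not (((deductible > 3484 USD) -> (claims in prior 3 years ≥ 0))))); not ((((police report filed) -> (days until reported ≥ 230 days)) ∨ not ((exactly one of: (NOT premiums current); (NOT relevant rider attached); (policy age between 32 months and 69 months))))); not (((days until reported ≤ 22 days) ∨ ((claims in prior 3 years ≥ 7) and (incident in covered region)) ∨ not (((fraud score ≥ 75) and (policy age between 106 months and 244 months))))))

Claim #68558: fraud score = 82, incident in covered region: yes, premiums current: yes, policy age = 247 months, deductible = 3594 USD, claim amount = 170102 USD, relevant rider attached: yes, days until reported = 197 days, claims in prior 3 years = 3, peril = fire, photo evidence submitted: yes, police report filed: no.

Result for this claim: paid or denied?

Denied

Atomic conditions:
  claim amount > 56545 USD: 170102 > 56545 is true
  peril = fire: fire == fire is true
  photo evidence submitted: yes → true
  deductible > 3484 USD: 3594 > 3484 is true
  claims in prior 3 years ≥ 0: 3 ≥ 0 is true
  police report filed: no → false
  days until reported ≥ 230 days: 197 ≥ 230 is false
  NOT premiums current: yes → false
  NOT relevant rider attached: yes → false
  policy age between 32 months and 69 months: 247 in [32, 69] is false
  days until reported ≤ 22 days: 197 ≤ 22 is false
  claims in prior 3 years ≥ 7: 3 ≥ 7 is false
  incident in covered region: yes → true
  fraud score ≥ 75: 82 ≥ 75 is true
  policy age between 106 months and 244 months: 247 in [106, 244] is false
Combine:
[1.1] true AND true = true
[1.2.2.1] true → true = true
[1.2.2] NOT true = false
[1.2] true → false = false
[1] true → false = false
[2.1.1] false → false (antecedent false ⇒ implication holds) = true
[2.1.2.1] exactly-one(false, false, false) = false
[2.1.2] NOT false = true
[2.1] true OR true = true
[2] NOT true = false
[3.1.2] false AND true = false
[3.1.3.1] true AND false = false
[3.1.3] NOT false = true
[3.1] false OR false OR true = true
[3] NOT true = false
[root] exactly-one(false, false, false) = false
Overall: false → denied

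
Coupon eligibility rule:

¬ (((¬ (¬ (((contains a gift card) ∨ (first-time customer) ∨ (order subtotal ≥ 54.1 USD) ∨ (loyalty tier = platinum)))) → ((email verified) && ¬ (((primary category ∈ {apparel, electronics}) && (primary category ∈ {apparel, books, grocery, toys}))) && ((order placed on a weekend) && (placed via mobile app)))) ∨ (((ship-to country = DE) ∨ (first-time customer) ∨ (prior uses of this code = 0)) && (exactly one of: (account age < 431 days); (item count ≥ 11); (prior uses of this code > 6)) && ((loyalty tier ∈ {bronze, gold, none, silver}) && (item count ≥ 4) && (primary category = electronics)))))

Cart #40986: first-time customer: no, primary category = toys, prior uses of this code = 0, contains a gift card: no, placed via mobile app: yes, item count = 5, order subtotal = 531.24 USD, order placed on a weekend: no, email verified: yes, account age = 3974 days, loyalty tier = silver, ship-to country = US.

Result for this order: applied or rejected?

Applied

Atomic conditions:
  contains a gift card: no → false
  first-time customer: no → false
  order subtotal ≥ 54.1 USD: 531.24 ≥ 54.1 is true
  loyalty tier = platinum: silver == platinum is false
  email verified: yes → true
  primary category ∈ {apparel, electronics}: toys is not in the set → false
  primary category ∈ {apparel, books, grocery, toys}: toys is in the set → true
  order placed on a weekend: no → false
  placed via mobile app: yes → true
  ship-to country = DE: US == DE is false
  prior uses of this code = 0: 0 == 0 is true
  account age < 431 days: 3974 < 431 is false
  item count ≥ 11: 5 ≥ 11 is false
  prior uses of this code > 6: 0 > 6 is false
  loyalty tier ∈ {bronze, gold, none, silver}: silver is in the set → true
  item count ≥ 4: 5 ≥ 4 is true
  primary category = electronics: toys == electronics is false
Combine:
[1.1.1.1.1] false OR false OR true OR false = true
[1.1.1.1] NOT true = false
[1.1.1] NOT false = true
[1.1.2.2.1] false AND true = false
[1.1.2.2] NOT false = true
[1.1.2.3] false AND true = false
[1.1.2] true AND true AND false = false
[1.1] true → false = false
[1.2.1] false OR false OR true = true
[1.2.2] exactly-one(false, false, false) = false
[1.2.3] true AND true AND false = false
[1.2] true AND false AND false = false
[1] false OR false = false
[root] NOT false = true
Overall: true → applied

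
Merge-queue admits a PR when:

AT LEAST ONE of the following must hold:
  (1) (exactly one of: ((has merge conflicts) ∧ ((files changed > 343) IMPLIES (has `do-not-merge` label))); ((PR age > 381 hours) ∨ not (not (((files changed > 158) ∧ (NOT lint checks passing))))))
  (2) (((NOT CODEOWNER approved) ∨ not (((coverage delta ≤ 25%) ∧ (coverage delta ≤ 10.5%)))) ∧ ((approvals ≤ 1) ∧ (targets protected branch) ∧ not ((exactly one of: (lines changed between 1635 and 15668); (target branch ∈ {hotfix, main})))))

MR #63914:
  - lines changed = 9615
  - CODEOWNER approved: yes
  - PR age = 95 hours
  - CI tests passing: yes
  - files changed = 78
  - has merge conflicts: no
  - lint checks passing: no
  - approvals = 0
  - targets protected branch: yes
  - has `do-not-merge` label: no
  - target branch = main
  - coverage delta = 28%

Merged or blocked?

Merged

Atomic conditions:
  has merge conflicts: no → false
  files changed > 343: 78 > 343 is false
  has `do-not-merge` label: no → false
  PR age > 381 hours: 95 > 381 is false
  files changed > 158: 78 > 158 is false
  NOT lint checks passing: no → true
  NOT CODEOWNER approved: yes → false
  coverage delta ≤ 25%: 28 ≤ 25 is false
  coverage delta ≤ 10.5%: 28 ≤ 10.5 is false
  approvals ≤ 1: 0 ≤ 1 is true
  targets protected branch: yes → true
  lines changed between 1635 and 15668: 9615 in [1635, 15668] is true
  target branch ∈ {hotfix, main}: main is in the set → true
Combine:
[1.1.2] false → false (antecedent false ⇒ implication holds) = true
[1.1] false AND true = false
[1.2.2.1.1] false AND true = false
[1.2.2.1] NOT false = true
[1.2.2] NOT true = false
[1.2] false OR false = false
[1] exactly-one(false, false) = false
[2.1.2.1] false AND false = false
[2.1.2] NOT false = true
[2.1] false OR true = true
[2.2.3.1] exactly-one(true, true) = false
[2.2.3] NOT false = true
[2.2] true AND true AND true = true
[2] true AND true = true
[root] false OR true = true
Overall: true → merged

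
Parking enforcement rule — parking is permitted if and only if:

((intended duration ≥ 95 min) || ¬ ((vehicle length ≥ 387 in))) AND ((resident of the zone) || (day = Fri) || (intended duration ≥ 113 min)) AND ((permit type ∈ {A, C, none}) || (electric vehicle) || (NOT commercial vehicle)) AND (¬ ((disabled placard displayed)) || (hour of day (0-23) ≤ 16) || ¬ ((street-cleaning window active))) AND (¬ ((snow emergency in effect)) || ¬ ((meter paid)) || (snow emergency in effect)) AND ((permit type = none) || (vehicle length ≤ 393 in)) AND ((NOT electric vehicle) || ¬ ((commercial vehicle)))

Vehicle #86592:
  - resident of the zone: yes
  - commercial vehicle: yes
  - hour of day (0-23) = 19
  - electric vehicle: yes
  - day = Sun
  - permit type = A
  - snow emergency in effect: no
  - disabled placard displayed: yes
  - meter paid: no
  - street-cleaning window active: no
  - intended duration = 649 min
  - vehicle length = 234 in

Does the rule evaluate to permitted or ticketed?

Atomic conditions:
  intended duration ≥ 95 min: 649 ≥ 95 is true
  vehicle length ≥ 387 in: 234 ≥ 387 is false
  resident of the zone: yes → true
  day = Fri: Sun == Fri is false
  intended duration ≥ 113 min: 649 ≥ 113 is true
  permit type ∈ {A, C, none}: A is in the set → true
  electric vehicle: yes → true
  NOT commercial vehicle: yes → false
  disabled placard displayed: yes → true
  hour of day (0-23) ≤ 16: 19 ≤ 16 is false
  street-cleaning window active: no → false
  snow emergency in effect: no → false
  meter paid: no → false
  permit type = none: A == none is false
  vehicle length ≤ 393 in: 234 ≤ 393 is true
  NOT electric vehicle: yes → false
  commercial vehicle: yes → true
Combine:
[1.2] NOT false = true
[1] true OR true = true
[2] true OR false OR true = true
[3] true OR true OR false = true
[4.1] NOT true = false
[4.3] NOT false = true
[4] false OR false OR true = true
[5.1] NOT false = true
[5.2] NOT false = true
[5] true OR true OR false = true
[6] false OR true = true
[7.2] NOT true = false
[7] false OR false = false
[root] true AND true AND true AND true AND true AND true AND false = false
Overall: false → ticketed

Ticketed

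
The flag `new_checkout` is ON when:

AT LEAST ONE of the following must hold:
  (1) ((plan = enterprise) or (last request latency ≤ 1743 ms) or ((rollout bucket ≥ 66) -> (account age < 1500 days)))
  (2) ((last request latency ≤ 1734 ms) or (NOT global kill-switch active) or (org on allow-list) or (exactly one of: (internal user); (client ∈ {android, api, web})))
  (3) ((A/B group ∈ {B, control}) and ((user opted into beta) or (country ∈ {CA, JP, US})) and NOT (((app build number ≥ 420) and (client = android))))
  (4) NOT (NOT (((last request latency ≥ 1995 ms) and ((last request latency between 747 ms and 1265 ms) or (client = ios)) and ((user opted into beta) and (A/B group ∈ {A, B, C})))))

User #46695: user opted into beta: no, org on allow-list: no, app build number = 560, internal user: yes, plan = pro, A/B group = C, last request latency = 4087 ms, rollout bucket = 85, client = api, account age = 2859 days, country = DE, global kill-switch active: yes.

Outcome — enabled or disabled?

Disabled

Atomic conditions:
  plan = enterprise: pro == enterprise is false
  last request latency ≤ 1743 ms: 4087 ≤ 1743 is false
  rollout bucket ≥ 66: 85 ≥ 66 is true
  account age < 1500 days: 2859 < 1500 is false
  last request latency ≤ 1734 ms: 4087 ≤ 1734 is false
  NOT global kill-switch active: yes → false
  org on allow-list: no → false
  internal user: yes → true
  client ∈ {android, api, web}: api is in the set → true
  A/B group ∈ {B, control}: C is not in the set → false
  user opted into beta: no → false
  country ∈ {CA, JP, US}: DE is not in the set → false
  app build number ≥ 420: 560 ≥ 420 is true
  client = android: api == android is false
  last request latency ≥ 1995 ms: 4087 ≥ 1995 is true
  last request latency between 747 ms and 1265 ms: 4087 in [747, 1265] is false
  client = ios: api == ios is false
  A/B group ∈ {A, B, C}: C is in the set → true
Combine:
[1.3] true → false = false
[1] false OR false OR false = false
[2.4] exactly-one(true, true) = false
[2] false OR false OR false OR false = false
[3.2] false OR false = false
[3.3.1] true AND false = false
[3.3] NOT false = true
[3] false AND false AND true = false
[4.1.1.2] false OR false = false
[4.1.1.3] false AND true = false
[4.1.1] true AND false AND false = false
[4.1] NOT false = true
[4] NOT true = false
[root] false OR false OR false OR false = false
Overall: false → disabled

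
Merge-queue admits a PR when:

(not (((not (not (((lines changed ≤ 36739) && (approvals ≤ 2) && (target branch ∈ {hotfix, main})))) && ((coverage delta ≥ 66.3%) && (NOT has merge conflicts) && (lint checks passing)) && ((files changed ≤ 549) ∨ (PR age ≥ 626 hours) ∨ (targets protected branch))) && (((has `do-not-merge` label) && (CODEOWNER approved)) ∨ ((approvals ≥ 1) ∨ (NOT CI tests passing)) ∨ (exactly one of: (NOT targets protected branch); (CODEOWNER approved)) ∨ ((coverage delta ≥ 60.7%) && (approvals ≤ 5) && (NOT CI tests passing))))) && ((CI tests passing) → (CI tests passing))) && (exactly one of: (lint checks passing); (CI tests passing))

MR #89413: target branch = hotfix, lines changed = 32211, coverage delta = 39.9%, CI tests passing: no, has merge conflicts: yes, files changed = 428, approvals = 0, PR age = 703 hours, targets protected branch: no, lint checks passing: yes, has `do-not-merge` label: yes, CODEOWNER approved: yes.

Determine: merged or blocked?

Atomic conditions:
  lines changed ≤ 36739: 32211 ≤ 36739 is true
  approvals ≤ 2: 0 ≤ 2 is true
  target branch ∈ {hotfix, main}: hotfix is in the set → true
  coverage delta ≥ 66.3%: 39.9 ≥ 66.3 is false
  NOT has merge conflicts: yes → false
  lint checks passing: yes → true
  files changed ≤ 549: 428 ≤ 549 is true
  PR age ≥ 626 hours: 703 ≥ 626 is true
  targets protected branch: no → false
  has `do-not-merge` label: yes → true
  CODEOWNER approved: yes → true
  approvals ≥ 1: 0 ≥ 1 is false
  NOT CI tests passing: no → true
  NOT targets protected branch: no → true
  coverage delta ≥ 60.7%: 39.9 ≥ 60.7 is false
  approvals ≤ 5: 0 ≤ 5 is true
  CI tests passing: no → false
Combine:
[1.1.1.1.1.1.1] true AND true AND true = true
[1.1.1.1.1.1] NOT true = false
[1.1.1.1.1] NOT false = true
[1.1.1.1.2] false AND false AND true = false
[1.1.1.1.3] true OR true OR false = true
[1.1.1.1] true AND false AND true = false
[1.1.1.2.1] true AND true = true
[1.1.1.2.2] false OR true = true
[1.1.1.2.3] exactly-one(true, true) = false
[1.1.1.2.4] false AND true AND true = false
[1.1.1.2] true OR true OR false OR false = true
[1.1.1] false AND true = false
[1.1] NOT false = true
[1.2] false → false (antecedent false ⇒ implication holds) = true
[1] true AND true = true
[2] exactly-one(true, false) = true
[root] true AND true = true
Overall: true → merged

Merged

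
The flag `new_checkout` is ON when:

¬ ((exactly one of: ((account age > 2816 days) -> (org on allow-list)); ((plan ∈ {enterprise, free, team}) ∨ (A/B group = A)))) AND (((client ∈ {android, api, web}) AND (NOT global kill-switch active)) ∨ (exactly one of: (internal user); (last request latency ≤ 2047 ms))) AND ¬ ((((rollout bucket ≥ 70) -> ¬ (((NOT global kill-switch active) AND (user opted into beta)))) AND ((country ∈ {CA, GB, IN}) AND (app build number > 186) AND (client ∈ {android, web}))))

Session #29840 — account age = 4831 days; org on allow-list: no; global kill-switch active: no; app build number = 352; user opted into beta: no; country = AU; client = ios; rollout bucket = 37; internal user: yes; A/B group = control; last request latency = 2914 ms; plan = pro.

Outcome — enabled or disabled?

Atomic conditions:
  account age > 2816 days: 4831 > 2816 is true
  org on allow-list: no → false
  plan ∈ {enterprise, free, team}: pro is not in the set → false
  A/B group = A: control == A is false
  client ∈ {android, api, web}: ios is not in the set → false
  NOT global kill-switch active: no → true
  internal user: yes → true
  last request latency ≤ 2047 ms: 2914 ≤ 2047 is false
  rollout bucket ≥ 70: 37 ≥ 70 is false
  user opted into beta: no → false
  country ∈ {CA, GB, IN}: AU is not in the set → false
  app build number > 186: 352 > 186 is true
  client ∈ {android, web}: ios is not in the set → false
Combine:
[1.1.1] true → false = false
[1.1.2] false OR false = false
[1.1] exactly-one(false, false) = false
[1] NOT false = true
[2.1] false AND true = false
[2.2] exactly-one(true, false) = true
[2] false OR true = true
[3.1.1.2.1] true AND false = false
[3.1.1.2] NOT false = true
[3.1.1] false → true (antecedent false ⇒ implication holds) = true
[3.1.2] false AND true AND false = false
[3.1] true AND false = false
[3] NOT false = true
[root] true AND true AND true = true
Overall: true → enabled

Enabled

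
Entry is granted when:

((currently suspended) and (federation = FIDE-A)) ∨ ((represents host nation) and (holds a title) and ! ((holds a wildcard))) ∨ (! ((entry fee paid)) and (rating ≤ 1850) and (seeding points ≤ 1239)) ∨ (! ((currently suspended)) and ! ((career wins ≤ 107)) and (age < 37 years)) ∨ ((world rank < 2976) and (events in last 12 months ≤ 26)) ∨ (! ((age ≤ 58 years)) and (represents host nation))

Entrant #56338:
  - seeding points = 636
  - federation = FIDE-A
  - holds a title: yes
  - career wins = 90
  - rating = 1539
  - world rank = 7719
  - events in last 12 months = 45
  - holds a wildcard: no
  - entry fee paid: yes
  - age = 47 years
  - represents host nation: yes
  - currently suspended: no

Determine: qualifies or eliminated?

Qualifies

Atomic conditions:
  currently suspended: no → false
  federation = FIDE-A: FIDE-A == FIDE-A is true
  represents host nation: yes → true
  holds a title: yes → true
  holds a wildcard: no → false
  entry fee paid: yes → true
  rating ≤ 1850: 1539 ≤ 1850 is true
  seeding points ≤ 1239: 636 ≤ 1239 is true
  career wins ≤ 107: 90 ≤ 107 is true
  age < 37 years: 47 < 37 is false
  world rank < 2976: 7719 < 2976 is false
  events in last 12 months ≤ 26: 45 ≤ 26 is false
  age ≤ 58 years: 47 ≤ 58 is true
Combine:
[1] false AND true = false
[2.3] NOT false = true
[2] true AND true AND true = true
[3.1] NOT true = false
[3] false AND true AND true = false
[4.1] NOT false = true
[4.2] NOT true = false
[4] true AND false AND false = false
[5] false AND false = false
[6.1] NOT true = false
[6] false AND true = false
[root] false OR true OR false OR false OR false OR false = true
Overall: true → qualifies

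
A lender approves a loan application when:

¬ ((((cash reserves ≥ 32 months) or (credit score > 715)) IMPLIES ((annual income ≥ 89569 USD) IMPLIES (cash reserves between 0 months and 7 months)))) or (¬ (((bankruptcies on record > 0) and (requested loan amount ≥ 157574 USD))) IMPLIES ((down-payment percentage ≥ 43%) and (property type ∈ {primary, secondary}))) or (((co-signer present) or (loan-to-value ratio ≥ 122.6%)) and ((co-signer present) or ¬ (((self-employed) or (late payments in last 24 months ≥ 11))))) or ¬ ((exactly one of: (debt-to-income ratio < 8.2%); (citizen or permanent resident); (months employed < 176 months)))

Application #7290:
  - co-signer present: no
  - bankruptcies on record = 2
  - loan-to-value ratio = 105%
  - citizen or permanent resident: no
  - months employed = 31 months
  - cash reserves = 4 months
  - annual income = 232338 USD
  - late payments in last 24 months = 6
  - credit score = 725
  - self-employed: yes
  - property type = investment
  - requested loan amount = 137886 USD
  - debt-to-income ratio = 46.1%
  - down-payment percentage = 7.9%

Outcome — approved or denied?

Atomic conditions:
  cash reserves ≥ 32 months: 4 ≥ 32 is false
  credit score > 715: 725 > 715 is true
  annual income ≥ 89569 USD: 232338 ≥ 89569 is true
  cash reserves between 0 months and 7 months: 4 in [0, 7] is true
  bankruptcies on record > 0: 2 > 0 is true
  requested loan amount ≥ 157574 USD: 137886 ≥ 157574 is false
  down-payment percentage ≥ 43%: 7.9 ≥ 43 is false
  property type ∈ {primary, secondary}: investment is not in the set → false
  co-signer present: no → false
  loan-to-value ratio ≥ 122.6%: 105 ≥ 122.6 is false
  self-employed: yes → true
  late payments in last 24 months ≥ 11: 6 ≥ 11 is false
  debt-to-income ratio < 8.2%: 46.1 < 8.2 is false
  citizen or permanent resident: no → false
  months employed < 176 months: 31 < 176 is true
Combine:
[1.1.1] false OR true = true
[1.1.2] true → true = true
[1.1] true → true = true
[1] NOT true = false
[2.1.1] true AND false = false
[2.1] NOT false = true
[2.2] false AND false = false
[2] true → false = false
[3.1] false OR false = false
[3.2.2.1] true OR false = true
[3.2.2] NOT true = false
[3.2] false OR false = false
[3] false AND false = false
[4.1] exactly-one(false, false, true) = true
[4] NOT true = false
[root] false OR false OR false OR false = false
Overall: false → denied

Denied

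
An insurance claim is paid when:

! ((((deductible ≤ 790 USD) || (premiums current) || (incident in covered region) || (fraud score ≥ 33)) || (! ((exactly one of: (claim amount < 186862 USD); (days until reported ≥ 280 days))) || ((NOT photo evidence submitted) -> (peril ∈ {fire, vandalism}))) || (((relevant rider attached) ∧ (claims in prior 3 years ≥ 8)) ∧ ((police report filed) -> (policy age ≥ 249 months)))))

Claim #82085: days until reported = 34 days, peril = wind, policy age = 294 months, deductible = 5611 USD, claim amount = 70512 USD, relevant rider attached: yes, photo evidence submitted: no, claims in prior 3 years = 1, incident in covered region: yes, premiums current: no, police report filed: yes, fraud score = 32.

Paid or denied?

Denied

Atomic conditions:
  deductible ≤ 790 USD: 5611 ≤ 790 is false
  premiums current: no → false
  incident in covered region: yes → true
  fraud score ≥ 33: 32 ≥ 33 is false
  claim amount < 186862 USD: 70512 < 186862 is true
  days until reported ≥ 280 days: 34 ≥ 280 is false
  NOT photo evidence submitted: no → true
  peril ∈ {fire, vandalism}: wind is not in the set → false
  relevant rider attached: yes → true
  claims in prior 3 years ≥ 8: 1 ≥ 8 is false
  police report filed: yes → true
  policy age ≥ 249 months: 294 ≥ 249 is true
Combine:
[1.1] false OR false OR true OR false = true
[1.2.1.1] exactly-one(true, false) = true
[1.2.1] NOT true = false
[1.2.2] true → false = false
[1.2] false OR false = false
[1.3.1] true AND false = false
[1.3.2] true → true = true
[1.3] false AND true = false
[1] true OR false OR false = true
[root] NOT true = false
Overall: false → denied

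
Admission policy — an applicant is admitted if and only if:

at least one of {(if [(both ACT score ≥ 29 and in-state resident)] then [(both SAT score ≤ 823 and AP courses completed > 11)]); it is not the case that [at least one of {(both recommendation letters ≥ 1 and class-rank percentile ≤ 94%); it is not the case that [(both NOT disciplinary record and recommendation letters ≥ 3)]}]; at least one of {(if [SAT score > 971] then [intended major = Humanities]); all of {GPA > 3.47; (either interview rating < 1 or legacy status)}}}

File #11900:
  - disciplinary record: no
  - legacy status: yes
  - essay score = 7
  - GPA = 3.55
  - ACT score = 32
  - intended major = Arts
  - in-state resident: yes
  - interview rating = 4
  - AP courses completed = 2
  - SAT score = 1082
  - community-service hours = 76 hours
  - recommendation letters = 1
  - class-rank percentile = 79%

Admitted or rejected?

Atomic conditions:
  ACT score ≥ 29: 32 ≥ 29 is true
  in-state resident: yes → true
  SAT score ≤ 823: 1082 ≤ 823 is false
  AP courses completed > 11: 2 > 11 is false
  recommendation letters ≥ 1: 1 ≥ 1 is true
  class-rank percentile ≤ 94%: 79 ≤ 94 is true
  NOT disciplinary record: no → true
  recommendation letters ≥ 3: 1 ≥ 3 is false
  SAT score > 971: 1082 > 971 is true
  intended major = Humanities: Arts == Humanities is false
  GPA > 3.47: 3.55 > 3.47 is true
  interview rating < 1: 4 < 1 is false
  legacy status: yes → true
Combine:
[1.1] true AND true = true
[1.2] false AND false = false
[1] true → false = false
[2.1.1] true AND true = true
[2.1.2.1] true AND false = false
[2.1.2] NOT false = true
[2.1] true OR true = true
[2] NOT true = false
[3.1] true → false = false
[3.2.2] false OR true = true
[3.2] true AND true = true
[3] false OR true = true
[root] false OR false OR true = true
Overall: true → admitted

Admitted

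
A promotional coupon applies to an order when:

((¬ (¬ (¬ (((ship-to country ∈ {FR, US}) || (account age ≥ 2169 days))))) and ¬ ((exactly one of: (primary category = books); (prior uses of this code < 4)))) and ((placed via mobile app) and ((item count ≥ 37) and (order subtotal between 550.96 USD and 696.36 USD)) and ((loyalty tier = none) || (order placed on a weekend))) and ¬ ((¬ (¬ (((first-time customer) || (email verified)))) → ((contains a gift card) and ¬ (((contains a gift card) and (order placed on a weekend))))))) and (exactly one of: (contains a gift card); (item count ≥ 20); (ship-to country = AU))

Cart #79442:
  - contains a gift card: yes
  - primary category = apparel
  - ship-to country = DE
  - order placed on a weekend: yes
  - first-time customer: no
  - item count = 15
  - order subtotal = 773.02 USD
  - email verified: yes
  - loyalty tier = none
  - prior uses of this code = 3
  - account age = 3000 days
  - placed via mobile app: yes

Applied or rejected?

Rejected

Atomic conditions:
  ship-to country ∈ {FR, US}: DE is not in the set → false
  account age ≥ 2169 days: 3000 ≥ 2169 is true
  primary category = books: apparel == books is false
  prior uses of this code < 4: 3 < 4 is true
  placed via mobile app: yes → true
  item count ≥ 37: 15 ≥ 37 is false
  order subtotal between 550.96 USD and 696.36 USD: 773.02 in [550.96, 696.36] is false
  loyalty tier = none: none == none is true
  order placed on a weekend: yes → true
  first-time customer: no → false
  email verified: yes → true
  contains a gift card: yes → true
  item count ≥ 20: 15 ≥ 20 is false
  ship-to country = AU: DE == AU is false
Combine:
[1.1.1.1.1.1] false OR true = true
[1.1.1.1.1] NOT true = false
[1.1.1.1] NOT false = true
[1.1.1] NOT true = false
[1.1.2.1] exactly-one(false, true) = true
[1.1.2] NOT true = false
[1.1] false AND false = false
[1.2.2] false AND false = false
[1.2.3] true OR true = true
[1.2] true AND false AND true = false
[1.3.1.1.1.1] false OR true = true
[1.3.1.1.1] NOT true = false
[1.3.1.1] NOT false = true
[1.3.1.2.2.1] true AND true = true
[1.3.1.2.2] NOT true = false
[1.3.1.2] true AND false = false
[1.3.1] true → false = false
[1.3] NOT false = true
[1] false AND false AND true = false
[2] exactly-one(true, false, false) = true
[root] false AND true = false
Overall: false → rejected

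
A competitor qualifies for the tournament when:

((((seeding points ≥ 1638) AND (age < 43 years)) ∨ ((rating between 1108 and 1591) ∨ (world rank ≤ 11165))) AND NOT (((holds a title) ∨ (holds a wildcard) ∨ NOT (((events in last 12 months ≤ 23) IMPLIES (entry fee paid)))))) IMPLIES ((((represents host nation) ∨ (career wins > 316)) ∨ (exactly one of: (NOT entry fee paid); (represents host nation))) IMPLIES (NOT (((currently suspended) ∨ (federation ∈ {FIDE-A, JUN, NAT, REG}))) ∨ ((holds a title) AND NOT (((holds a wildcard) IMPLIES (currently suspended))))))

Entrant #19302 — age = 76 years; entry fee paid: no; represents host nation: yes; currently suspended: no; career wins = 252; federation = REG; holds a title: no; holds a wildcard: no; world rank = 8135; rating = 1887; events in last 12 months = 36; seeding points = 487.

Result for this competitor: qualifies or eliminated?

Atomic conditions:
  seeding points ≥ 1638: 487 ≥ 1638 is false
  age < 43 years: 76 < 43 is false
  rating between 1108 and 1591: 1887 in [1108, 1591] is false
  world rank ≤ 11165: 8135 ≤ 11165 is true
  holds a title: no → false
  holds a wildcard: no → false
  events in last 12 months ≤ 23: 36 ≤ 23 is false
  entry fee paid: no → false
  represents host nation: yes → true
  career wins > 316: 252 > 316 is false
  NOT entry fee paid: no → true
  currently suspended: no → false
  federation ∈ {FIDE-A, JUN, NAT, REG}: REG is in the set → true
Combine:
[1.1.1] false AND false = false
[1.1.2] false OR true = true
[1.1] false OR true = true
[1.2.1.3.1] false → false (antecedent false ⇒ implication holds) = true
[1.2.1.3] NOT true = false
[1.2.1] false OR false OR false = false
[1.2] NOT false = true
[1] true AND true = true
[2.1.1] true OR false = true
[2.1.2] exactly-one(true, true) = false
[2.1] true OR false = true
[2.2.1.1] false OR true = true
[2.2.1] NOT true = false
[2.2.2.2.1] false → false (antecedent false ⇒ implication holds) = true
[2.2.2.2] NOT true = false
[2.2.2] false AND false = false
[2.2] false OR false = false
[2] true → false = false
[root] true → false = false
Overall: false → eliminated

Eliminated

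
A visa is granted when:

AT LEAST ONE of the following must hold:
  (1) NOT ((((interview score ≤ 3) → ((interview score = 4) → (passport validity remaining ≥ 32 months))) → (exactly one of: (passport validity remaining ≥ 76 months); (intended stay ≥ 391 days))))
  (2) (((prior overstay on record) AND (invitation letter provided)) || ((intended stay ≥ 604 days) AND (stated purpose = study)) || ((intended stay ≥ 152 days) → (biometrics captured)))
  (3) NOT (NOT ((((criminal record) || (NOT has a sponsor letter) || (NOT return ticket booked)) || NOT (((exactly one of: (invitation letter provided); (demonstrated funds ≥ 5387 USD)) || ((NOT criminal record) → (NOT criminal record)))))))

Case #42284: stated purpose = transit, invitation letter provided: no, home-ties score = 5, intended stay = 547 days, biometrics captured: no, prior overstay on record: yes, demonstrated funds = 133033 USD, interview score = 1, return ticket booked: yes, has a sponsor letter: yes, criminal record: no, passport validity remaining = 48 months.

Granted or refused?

Atomic conditions:
  interview score ≤ 3: 1 ≤ 3 is true
  interview score = 4: 1 == 4 is false
  passport validity remaining ≥ 32 months: 48 ≥ 32 is true
  passport validity remaining ≥ 76 months: 48 ≥ 76 is false
  intended stay ≥ 391 days: 547 ≥ 391 is true
  prior overstay on record: yes → true
  invitation letter provided: no → false
  intended stay ≥ 604 days: 547 ≥ 604 is false
  stated purpose = study: transit == study is false
  intended stay ≥ 152 days: 547 ≥ 152 is true
  biometrics captured: no → false
  criminal record: no → false
  NOT has a sponsor letter: yes → false
  NOT return ticket booked: yes → false
  demonstrated funds ≥ 5387 USD: 133033 ≥ 5387 is true
  NOT criminal record: no → true
Combine:
[1.1.1.2] false → true (antecedent false ⇒ implication holds) = true
[1.1.1] true → true = true
[1.1.2] exactly-one(false, true) = true
[1.1] true → true = true
[1] NOT true = false
[2.1] true AND false = false
[2.2] false AND false = false
[2.3] true → false = false
[2] false OR false OR false = false
[3.1.1.1] false OR false OR false = false
[3.1.1.2.1.1] exactly-one(false, true) = true
[3.1.1.2.1.2] true → true = true
[3.1.1.2.1] true OR true = true
[3.1.1.2] NOT true = false
[3.1.1] false OR false = false
[3.1] NOT false = true
[3] NOT true = false
[root] false OR false OR false = false
Overall: false → refused

Refused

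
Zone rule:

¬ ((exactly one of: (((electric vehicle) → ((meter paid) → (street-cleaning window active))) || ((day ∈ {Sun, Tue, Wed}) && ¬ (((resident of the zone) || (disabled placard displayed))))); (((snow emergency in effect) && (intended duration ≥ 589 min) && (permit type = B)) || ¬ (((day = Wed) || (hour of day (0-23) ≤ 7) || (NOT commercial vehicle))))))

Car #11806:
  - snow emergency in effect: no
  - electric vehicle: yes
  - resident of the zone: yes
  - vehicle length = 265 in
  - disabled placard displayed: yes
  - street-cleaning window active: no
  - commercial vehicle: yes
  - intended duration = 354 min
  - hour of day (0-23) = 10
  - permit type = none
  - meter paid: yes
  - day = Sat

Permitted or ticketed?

Ticketed

Atomic conditions:
  electric vehicle: yes → true
  meter paid: yes → true
  street-cleaning window active: no → false
  day ∈ {Sun, Tue, Wed}: Sat is not in the set → false
  resident of the zone: yes → true
  disabled placard displayed: yes → true
  snow emergency in effect: no → false
  intended duration ≥ 589 min: 354 ≥ 589 is false
  permit type = B: none == B is false
  day = Wed: Sat == Wed is false
  hour of day (0-23) ≤ 7: 10 ≤ 7 is false
  NOT commercial vehicle: yes → false
Combine:
[1.1.1.2] true → false = false
[1.1.1] true → false = false
[1.1.2.2.1] true OR true = true
[1.1.2.2] NOT true = false
[1.1.2] false AND false = false
[1.1] false OR false = false
[1.2.1] false AND false AND false = false
[1.2.2.1] false OR false OR false = false
[1.2.2] NOT false = true
[1.2] false OR true = true
[1] exactly-one(false, true) = true
[root] NOT true = false
Overall: false → ticketed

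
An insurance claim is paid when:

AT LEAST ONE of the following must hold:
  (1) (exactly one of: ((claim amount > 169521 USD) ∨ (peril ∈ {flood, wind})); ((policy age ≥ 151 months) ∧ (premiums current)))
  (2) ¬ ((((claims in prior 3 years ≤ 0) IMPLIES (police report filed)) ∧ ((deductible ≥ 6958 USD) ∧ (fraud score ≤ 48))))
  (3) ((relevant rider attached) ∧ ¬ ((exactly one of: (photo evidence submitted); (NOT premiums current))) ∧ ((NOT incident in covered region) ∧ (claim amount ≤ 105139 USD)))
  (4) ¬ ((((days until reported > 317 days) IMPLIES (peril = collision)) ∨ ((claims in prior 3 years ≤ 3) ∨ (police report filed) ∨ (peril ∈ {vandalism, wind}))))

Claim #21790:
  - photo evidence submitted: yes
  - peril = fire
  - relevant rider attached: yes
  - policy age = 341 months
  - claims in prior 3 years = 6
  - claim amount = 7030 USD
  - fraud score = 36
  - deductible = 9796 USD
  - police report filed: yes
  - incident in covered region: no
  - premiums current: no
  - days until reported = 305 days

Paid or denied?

Paid

Atomic conditions:
  claim amount > 169521 USD: 7030 > 169521 is false
  peril ∈ {flood, wind}: fire is not in the set → false
  policy age ≥ 151 months: 341 ≥ 151 is true
  premiums current: no → false
  claims in prior 3 years ≤ 0: 6 ≤ 0 is false
  police report filed: yes → true
  deductible ≥ 6958 USD: 9796 ≥ 6958 is true
  fraud score ≤ 48: 36 ≤ 48 is true
  relevant rider attached: yes → true
  photo evidence submitted: yes → true
  NOT premiums current: no → true
  NOT incident in covered region: no → true
  claim amount ≤ 105139 USD: 7030 ≤ 105139 is true
  days until reported > 317 days: 305 > 317 is false
  peril = collision: fire == collision is false
  claims in prior 3 years ≤ 3: 6 ≤ 3 is false
  peril ∈ {vandalism, wind}: fire is not in the set → false
Combine:
[1.1] false OR false = false
[1.2] true AND false = false
[1] exactly-one(false, false) = false
[2.1.1] false → true (antecedent false ⇒ implication holds) = true
[2.1.2] true AND true = true
[2.1] true AND true = true
[2] NOT true = false
[3.2.1] exactly-one(true, true) = false
[3.2] NOT false = true
[3.3] true AND true = true
[3] true AND true AND true = true
[4.1.1] false → false (antecedent false ⇒ implication holds) = true
[4.1.2] false OR true OR false = true
[4.1] true OR true = true
[4] NOT true = false
[root] false OR false OR true OR false = true
Overall: true → paid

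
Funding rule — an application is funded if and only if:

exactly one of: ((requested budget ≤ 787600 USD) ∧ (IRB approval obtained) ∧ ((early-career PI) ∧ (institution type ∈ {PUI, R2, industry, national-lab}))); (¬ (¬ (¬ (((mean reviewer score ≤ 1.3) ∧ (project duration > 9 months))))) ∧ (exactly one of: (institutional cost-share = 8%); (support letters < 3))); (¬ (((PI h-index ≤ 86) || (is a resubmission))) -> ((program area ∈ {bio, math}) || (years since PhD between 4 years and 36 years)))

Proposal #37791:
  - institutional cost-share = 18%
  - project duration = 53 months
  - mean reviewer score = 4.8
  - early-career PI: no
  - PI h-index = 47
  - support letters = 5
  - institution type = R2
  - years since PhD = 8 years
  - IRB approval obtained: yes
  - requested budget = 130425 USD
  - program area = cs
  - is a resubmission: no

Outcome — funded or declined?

Funded

Atomic conditions:
  requested budget ≤ 787600 USD: 130425 ≤ 787600 is true
  IRB approval obtained: yes → true
  early-career PI: no → false
  institution type ∈ {PUI, R2, industry, national-lab}: R2 is in the set → true
  mean reviewer score ≤ 1.3: 4.8 ≤ 1.3 is false
  project duration > 9 months: 53 > 9 is true
  institutional cost-share = 8%: 18 == 8 is false
  support letters < 3: 5 < 3 is false
  PI h-index ≤ 86: 47 ≤ 86 is true
  is a resubmission: no → false
  program area ∈ {bio, math}: cs is not in the set → false
  years since PhD between 4 years and 36 years: 8 in [4, 36] is true
Combine:
[1.3] false AND true = false
[1] true AND true AND false = false
[2.1.1.1.1] false AND true = false
[2.1.1.1] NOT false = true
[2.1.1] NOT true = false
[2.1] NOT false = true
[2.2] exactly-one(false, false) = false
[2] true AND false = false
[3.1.1] true OR false = true
[3.1] NOT true = false
[3.2] false OR true = true
[3] false → true (antecedent false ⇒ implication holds) = true
[root] exactly-one(false, false, true) = true
Overall: true → funded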